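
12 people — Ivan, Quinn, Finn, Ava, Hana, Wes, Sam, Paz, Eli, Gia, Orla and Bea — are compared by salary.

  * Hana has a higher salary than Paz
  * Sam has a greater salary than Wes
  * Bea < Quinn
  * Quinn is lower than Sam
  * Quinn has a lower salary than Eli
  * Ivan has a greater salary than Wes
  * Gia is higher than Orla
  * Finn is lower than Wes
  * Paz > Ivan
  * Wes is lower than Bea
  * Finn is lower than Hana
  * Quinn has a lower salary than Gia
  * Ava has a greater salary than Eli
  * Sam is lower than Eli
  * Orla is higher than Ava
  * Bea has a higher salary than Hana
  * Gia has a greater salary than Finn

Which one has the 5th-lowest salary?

Piecing the relations together gives one ordering: Finn < Wes < Ivan < Paz < Hana < Bea < Quinn < Sam < Eli < Ava < Orla < Gia.
The 5th smallest is Hana.

Hana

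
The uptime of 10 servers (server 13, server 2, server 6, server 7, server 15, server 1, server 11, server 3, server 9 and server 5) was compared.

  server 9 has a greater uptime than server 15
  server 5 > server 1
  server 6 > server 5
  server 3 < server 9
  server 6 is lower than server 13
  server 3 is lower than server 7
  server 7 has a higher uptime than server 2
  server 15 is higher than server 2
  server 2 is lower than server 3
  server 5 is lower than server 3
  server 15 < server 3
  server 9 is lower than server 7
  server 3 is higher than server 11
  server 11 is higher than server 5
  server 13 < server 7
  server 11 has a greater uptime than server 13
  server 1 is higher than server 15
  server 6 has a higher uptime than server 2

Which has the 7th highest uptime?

server 5

The consecutive relations fix a unique order: server 2 < server 15 < server 1 < server 5 < server 6 < server 13 < server 11 < server 3 < server 9 < server 7.
The 7th largest is server 5.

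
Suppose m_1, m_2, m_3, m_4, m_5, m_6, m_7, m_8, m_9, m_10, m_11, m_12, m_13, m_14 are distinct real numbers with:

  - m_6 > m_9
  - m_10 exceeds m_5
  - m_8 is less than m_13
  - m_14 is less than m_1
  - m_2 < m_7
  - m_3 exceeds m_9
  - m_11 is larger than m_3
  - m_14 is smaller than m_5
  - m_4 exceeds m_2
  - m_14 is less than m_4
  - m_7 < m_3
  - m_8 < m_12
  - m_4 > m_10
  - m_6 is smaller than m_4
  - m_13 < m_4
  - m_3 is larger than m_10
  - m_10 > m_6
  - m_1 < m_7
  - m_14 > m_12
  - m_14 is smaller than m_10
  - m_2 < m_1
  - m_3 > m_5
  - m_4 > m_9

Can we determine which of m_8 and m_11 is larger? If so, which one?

m_11

m_8 < m_12 < m_14 < m_5 < m_3 < m_11, by transitivity through m_12, m_14, m_5, m_3.
So m_11 is larger.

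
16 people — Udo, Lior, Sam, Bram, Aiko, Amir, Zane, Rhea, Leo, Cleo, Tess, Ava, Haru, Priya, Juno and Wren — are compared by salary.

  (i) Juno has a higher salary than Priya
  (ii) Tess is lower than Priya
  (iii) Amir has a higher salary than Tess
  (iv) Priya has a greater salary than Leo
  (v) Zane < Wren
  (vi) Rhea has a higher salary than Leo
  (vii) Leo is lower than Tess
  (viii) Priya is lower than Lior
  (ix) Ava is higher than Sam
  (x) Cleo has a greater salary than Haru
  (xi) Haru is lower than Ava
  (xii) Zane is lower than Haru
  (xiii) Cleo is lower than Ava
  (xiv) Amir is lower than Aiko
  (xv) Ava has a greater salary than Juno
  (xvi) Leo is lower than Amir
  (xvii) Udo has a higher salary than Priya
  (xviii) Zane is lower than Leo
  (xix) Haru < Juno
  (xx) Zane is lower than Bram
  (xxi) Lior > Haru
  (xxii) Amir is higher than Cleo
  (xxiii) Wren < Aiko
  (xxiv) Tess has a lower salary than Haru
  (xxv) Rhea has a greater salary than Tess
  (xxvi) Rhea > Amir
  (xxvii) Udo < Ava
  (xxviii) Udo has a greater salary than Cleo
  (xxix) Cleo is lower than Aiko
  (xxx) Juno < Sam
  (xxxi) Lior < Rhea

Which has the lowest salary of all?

Zane

Chaining upward from Zane: directly above it, Leo, Haru, Wren, Bram; then Tess, Cleo, Priya, Amir, Juno, Lior, Rhea, Ava, Aiko; then Udo, Sam.
That covers every other element, and nothing is given below Zane, so Zane is the lowest salary.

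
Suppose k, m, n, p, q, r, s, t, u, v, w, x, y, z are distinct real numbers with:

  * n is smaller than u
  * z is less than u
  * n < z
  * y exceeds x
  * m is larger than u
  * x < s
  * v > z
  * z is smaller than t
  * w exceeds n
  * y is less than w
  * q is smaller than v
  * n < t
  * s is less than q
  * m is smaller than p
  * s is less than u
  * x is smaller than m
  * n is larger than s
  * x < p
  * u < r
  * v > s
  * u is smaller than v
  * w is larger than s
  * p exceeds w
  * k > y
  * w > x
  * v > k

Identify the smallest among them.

x

Chaining upward from x: directly above it, s, y, w, m, p; then n, q, u, k, v; then z, r, t.
That covers every other element, and nothing is given below x, so x is the smallest.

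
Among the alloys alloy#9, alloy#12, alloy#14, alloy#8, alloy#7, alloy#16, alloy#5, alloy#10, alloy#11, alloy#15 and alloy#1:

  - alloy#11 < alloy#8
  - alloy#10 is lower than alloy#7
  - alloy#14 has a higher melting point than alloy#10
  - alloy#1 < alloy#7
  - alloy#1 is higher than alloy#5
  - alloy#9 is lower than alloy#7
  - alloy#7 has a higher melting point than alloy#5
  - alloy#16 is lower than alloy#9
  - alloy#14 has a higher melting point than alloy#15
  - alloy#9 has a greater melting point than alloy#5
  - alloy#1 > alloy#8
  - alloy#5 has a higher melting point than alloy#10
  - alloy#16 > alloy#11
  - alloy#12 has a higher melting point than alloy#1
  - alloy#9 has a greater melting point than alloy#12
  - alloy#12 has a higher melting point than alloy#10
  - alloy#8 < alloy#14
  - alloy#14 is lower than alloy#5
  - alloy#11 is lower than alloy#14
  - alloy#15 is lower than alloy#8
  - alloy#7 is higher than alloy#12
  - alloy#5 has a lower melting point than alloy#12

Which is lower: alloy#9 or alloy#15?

alloy#15

The relevant relations are alloy#15 < alloy#8; alloy#8 < alloy#14; alloy#14 < alloy#5; alloy#5 < alloy#1; alloy#1 < alloy#12; alloy#12 < alloy#9.
Together: alloy#15 < alloy#8 < alloy#14 < alloy#5 < alloy#1 < alloy#12 < alloy#9.
So alloy#15 < alloy#9; alloy#15 is the lower of the two.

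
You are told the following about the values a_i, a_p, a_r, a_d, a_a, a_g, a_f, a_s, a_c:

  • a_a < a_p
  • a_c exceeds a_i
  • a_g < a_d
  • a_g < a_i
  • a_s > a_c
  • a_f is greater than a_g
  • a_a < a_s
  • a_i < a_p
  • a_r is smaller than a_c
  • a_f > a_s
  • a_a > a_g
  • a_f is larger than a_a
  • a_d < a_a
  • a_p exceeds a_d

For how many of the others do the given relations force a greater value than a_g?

7

The elements the relations force above a_g are a_i, a_c, a_d, a_a, a_s, a_p, a_f — no chain reaches any other.
That is 7.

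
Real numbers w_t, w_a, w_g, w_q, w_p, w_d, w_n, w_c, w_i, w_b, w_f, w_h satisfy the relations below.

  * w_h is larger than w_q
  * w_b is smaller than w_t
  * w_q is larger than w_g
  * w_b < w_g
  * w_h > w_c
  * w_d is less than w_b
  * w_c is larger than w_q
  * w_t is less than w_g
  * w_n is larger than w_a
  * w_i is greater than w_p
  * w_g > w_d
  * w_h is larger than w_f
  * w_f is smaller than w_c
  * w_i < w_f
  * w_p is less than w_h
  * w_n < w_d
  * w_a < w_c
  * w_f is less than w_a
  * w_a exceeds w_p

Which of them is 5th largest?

w_t

Chaining the given pairs: w_p < w_i < w_f < w_a < w_n < w_d < w_b < w_t < w_g < w_q < w_c < w_h.
Counting 5 from the largest end gives w_t.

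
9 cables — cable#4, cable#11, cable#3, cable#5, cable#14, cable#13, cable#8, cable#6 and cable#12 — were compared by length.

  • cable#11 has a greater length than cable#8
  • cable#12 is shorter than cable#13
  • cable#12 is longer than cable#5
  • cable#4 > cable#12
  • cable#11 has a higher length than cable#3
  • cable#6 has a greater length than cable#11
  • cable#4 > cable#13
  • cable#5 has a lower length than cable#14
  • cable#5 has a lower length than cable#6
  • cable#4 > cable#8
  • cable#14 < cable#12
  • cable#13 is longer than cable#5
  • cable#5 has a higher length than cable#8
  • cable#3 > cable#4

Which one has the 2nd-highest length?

cable#11

Chaining the given pairs: cable#8 < cable#5 < cable#14 < cable#12 < cable#13 < cable#4 < cable#3 < cable#11 < cable#6.
The 2nd largest is cable#11.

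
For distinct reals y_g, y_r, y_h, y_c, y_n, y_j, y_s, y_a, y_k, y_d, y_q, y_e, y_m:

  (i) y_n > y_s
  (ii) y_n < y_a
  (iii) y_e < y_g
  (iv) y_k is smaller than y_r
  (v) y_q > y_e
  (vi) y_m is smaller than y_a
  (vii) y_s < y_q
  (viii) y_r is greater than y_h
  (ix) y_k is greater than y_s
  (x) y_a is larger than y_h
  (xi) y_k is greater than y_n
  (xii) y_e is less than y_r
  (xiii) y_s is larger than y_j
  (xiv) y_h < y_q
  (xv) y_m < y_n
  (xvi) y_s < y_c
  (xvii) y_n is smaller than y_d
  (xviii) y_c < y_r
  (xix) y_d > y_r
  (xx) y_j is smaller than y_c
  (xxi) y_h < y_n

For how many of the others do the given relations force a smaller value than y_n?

From y_n the given relations immediately reach y_s, y_h, y_m.
From those, y_j — 4 in total.
Nothing else is reachable below y_n; 4 in all.

4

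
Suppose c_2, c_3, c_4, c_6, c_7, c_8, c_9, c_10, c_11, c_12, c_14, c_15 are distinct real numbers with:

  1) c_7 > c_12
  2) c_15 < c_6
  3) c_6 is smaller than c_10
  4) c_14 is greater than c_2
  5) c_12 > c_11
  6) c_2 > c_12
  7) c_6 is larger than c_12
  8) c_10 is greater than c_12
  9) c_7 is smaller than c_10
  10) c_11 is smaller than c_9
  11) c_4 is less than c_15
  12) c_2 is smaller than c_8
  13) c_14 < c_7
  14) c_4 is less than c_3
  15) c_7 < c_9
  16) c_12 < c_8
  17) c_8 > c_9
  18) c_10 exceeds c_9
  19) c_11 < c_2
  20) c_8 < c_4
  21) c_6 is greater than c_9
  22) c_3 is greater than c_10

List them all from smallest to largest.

The consecutive links are each given: c_11 < c_12; c_12 < c_2; c_2 < c_14; c_14 < c_7; c_7 < c_9; c_9 < c_8; c_8 < c_4; c_4 < c_15; c_15 < c_6; c_6 < c_10; c_10 < c_3.

c_11 < c_12 < c_2 < c_14 < c_7 < c_9 < c_8 < c_4 < c_15 < c_6 < c_10 < c_3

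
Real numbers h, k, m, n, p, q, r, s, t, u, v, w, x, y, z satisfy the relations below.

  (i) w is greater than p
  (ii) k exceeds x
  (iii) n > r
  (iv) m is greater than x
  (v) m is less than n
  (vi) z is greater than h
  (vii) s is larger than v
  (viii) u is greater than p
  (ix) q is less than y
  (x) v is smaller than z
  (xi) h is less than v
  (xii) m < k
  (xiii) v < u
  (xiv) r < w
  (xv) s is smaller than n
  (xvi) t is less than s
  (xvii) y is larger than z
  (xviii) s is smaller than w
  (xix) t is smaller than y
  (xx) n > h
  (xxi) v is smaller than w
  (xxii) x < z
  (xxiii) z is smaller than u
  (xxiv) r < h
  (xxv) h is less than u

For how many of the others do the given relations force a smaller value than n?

The elements the relations force below n are x, r, t, h, m, v, s — no chain reaches any other.
That is 7.

7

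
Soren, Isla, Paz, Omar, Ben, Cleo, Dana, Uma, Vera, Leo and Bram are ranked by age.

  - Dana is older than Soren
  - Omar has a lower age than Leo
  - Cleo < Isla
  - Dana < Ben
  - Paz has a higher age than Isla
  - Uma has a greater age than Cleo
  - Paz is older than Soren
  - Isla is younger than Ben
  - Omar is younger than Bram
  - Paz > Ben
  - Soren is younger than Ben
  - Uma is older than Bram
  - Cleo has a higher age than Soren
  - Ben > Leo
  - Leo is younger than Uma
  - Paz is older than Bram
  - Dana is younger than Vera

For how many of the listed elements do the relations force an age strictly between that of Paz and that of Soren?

The relations place Soren below Paz. An element lies strictly between them when it is forced above Soren and also forced below Paz.
Above Soren: {Cleo, Dana, Isla, Ben, Vera, Uma}. Below Paz: {Omar, Leo, Cleo, Dana, Bram, Isla, Ben}.
Intersection: {Cleo, Dana, Isla, Ben} — 4.

4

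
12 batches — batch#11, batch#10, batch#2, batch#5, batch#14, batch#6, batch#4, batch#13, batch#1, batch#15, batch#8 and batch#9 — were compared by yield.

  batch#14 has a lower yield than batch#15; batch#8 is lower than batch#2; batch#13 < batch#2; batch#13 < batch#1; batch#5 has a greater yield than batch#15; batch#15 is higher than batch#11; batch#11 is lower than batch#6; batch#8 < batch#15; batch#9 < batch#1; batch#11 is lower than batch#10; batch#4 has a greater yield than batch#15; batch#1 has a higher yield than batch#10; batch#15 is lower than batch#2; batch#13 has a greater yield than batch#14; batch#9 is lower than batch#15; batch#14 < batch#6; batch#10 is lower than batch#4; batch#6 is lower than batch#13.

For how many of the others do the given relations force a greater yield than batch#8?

4

The elements the relations force above batch#8 are batch#15, batch#5, batch#2, batch#4 — no chain reaches any other.
That is 4.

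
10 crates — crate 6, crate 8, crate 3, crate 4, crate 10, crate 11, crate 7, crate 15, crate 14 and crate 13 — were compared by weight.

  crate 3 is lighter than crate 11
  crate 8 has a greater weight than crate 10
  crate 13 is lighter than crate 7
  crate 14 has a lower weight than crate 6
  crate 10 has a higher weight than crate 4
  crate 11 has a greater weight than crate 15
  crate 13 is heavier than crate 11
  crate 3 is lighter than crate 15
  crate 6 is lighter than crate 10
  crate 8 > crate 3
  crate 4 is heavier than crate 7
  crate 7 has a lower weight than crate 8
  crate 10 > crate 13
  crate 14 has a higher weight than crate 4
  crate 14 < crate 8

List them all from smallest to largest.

The consecutive links are each given: crate 3 < crate 15; crate 15 < crate 11; crate 11 < crate 13; crate 13 < crate 7; crate 7 < crate 4; crate 4 < crate 14; crate 14 < crate 6; crate 6 < crate 10; crate 10 < crate 8.

crate 3 < crate 15 < crate 11 < crate 13 < crate 7 < crate 4 < crate 14 < crate 6 < crate 10 < crate 8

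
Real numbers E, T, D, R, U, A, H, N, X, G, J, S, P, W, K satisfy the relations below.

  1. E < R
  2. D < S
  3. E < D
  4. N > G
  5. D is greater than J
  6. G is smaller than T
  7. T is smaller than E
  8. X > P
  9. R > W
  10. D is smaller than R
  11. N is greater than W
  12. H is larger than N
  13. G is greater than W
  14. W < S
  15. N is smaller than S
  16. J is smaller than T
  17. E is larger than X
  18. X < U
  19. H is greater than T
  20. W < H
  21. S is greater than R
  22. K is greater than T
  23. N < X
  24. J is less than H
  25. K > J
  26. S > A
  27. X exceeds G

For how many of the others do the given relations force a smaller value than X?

4

From X the given relations immediately reach G, N, P.
From those, W — 4 in total.
No other element is forced below X by the given relations, so the count is 4.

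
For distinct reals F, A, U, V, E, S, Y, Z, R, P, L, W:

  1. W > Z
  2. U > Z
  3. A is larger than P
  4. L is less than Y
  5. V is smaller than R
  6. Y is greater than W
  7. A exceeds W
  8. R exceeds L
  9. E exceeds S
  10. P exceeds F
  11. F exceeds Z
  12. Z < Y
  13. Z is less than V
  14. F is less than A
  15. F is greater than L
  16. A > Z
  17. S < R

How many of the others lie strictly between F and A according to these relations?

The relations place F below A. An element lies strictly between them when it is forced above F and also forced below A.
Above F: {P}. Below A: {L, Z, W, P}.
Intersection: {P} — 1.

1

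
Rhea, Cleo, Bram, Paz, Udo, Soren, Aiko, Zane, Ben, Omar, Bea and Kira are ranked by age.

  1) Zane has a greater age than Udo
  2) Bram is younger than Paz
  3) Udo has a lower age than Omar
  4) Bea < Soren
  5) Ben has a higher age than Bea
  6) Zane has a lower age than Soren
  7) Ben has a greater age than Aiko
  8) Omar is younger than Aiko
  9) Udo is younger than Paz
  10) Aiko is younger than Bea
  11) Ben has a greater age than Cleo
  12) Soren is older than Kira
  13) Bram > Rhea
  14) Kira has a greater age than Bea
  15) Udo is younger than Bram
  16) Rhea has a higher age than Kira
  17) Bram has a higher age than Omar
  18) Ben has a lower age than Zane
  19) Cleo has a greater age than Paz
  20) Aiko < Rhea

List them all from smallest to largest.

Udo < Omar < Aiko < Bea < Kira < Rhea < Bram < Paz < Cleo < Ben < Zane < Soren

Each adjacent pair is fixed by a given relation: Udo < Omar; Omar < Aiko; Aiko < Bea; Bea < Kira; Kira < Rhea; Rhea < Bram; Bram < Paz; Paz < Cleo; Cleo < Ben; Ben < Zane; Zane < Soren. Chaining them end to end gives the full order.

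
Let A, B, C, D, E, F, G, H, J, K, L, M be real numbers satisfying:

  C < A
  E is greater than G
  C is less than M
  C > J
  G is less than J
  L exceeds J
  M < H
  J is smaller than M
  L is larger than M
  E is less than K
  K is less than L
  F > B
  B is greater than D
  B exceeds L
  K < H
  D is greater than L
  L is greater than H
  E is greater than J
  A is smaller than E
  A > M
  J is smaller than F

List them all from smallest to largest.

The consecutive links are each given: G < J; J < C; C < M; M < A; A < E; E < K; K < H; H < L; L < D; D < B; B < F.

G < J < C < M < A < E < K < H < L < D < B < F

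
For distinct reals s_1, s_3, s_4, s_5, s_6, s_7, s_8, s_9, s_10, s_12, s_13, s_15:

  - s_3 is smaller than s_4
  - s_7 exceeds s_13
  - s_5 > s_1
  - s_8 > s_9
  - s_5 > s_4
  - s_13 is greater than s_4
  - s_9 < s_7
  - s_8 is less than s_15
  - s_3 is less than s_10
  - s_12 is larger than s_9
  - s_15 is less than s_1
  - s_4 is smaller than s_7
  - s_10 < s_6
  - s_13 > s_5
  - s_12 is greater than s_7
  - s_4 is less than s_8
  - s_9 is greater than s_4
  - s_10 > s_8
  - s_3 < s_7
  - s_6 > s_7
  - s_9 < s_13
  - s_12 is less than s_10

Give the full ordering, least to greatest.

Nothing is placed below s_3, so it is least; from there s_3 < s_4; s_4 < s_9; s_9 < s_8; s_8 < s_15; s_15 < s_1; s_1 < s_5; s_5 < s_13; s_13 < s_7; s_7 < s_12; s_12 < s_10; s_10 < s_6, each given directly.

s_3 < s_4 < s_9 < s_8 < s_15 < s_1 < s_5 < s_13 < s_7 < s_12 < s_10 < s_6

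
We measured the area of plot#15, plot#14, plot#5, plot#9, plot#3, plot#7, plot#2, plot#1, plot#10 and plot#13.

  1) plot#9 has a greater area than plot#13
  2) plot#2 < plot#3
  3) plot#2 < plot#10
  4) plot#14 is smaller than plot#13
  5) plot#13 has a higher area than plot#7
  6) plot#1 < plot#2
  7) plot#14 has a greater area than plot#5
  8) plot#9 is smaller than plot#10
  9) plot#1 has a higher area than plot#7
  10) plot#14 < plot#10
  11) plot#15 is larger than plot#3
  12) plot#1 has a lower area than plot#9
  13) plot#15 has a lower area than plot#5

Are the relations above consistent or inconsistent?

The single ordering plot#7 < plot#1 < plot#2 < plot#3 < plot#15 < plot#5 < plot#14 < plot#13 < plot#9 < plot#10 satisfies every listed relation, so no contradiction arises.

consistent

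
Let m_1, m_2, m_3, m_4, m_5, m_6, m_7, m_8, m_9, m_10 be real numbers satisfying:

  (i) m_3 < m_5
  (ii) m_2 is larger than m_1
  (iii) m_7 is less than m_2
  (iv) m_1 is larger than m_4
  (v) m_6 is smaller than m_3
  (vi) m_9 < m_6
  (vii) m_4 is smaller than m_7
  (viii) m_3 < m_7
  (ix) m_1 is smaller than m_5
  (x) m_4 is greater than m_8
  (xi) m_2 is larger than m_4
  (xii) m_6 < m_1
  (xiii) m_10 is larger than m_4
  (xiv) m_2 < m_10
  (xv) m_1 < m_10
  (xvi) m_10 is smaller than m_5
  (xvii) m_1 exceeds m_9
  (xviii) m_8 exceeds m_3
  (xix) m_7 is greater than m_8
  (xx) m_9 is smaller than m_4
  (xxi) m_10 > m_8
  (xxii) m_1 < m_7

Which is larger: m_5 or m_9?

The relevant relations are m_9 < m_6; m_6 < m_3; m_3 < m_8; m_8 < m_4; m_4 < m_1; m_1 < m_7; m_7 < m_2; m_2 < m_10; m_10 < m_5.
Together: m_9 < m_6 < m_3 < m_8 < m_4 < m_1 < m_7 < m_2 < m_10 < m_5.
So m_9 < m_5; m_5 is the larger of the two.

m_5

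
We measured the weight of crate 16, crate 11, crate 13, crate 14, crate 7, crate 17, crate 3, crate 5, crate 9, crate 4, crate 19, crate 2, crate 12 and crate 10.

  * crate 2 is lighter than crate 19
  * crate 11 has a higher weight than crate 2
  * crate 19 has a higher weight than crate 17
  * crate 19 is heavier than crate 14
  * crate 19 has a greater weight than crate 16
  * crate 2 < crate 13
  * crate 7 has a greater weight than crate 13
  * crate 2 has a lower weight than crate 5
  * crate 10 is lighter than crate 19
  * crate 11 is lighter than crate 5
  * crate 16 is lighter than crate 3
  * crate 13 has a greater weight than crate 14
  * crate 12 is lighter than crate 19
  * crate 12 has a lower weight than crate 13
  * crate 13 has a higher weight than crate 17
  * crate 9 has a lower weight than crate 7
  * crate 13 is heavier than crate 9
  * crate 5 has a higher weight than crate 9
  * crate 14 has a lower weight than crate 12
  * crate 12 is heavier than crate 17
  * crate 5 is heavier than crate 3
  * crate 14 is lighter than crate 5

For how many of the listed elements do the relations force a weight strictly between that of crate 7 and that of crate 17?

The relations place crate 17 below crate 7. An element lies strictly between them when it is forced above crate 17 and also forced below crate 7.
Above crate 17: {crate 12, crate 13, crate 19}. Below crate 7: {crate 14, crate 12, crate 9, crate 2, crate 13}.
Intersection: {crate 12, crate 13} — 2.

2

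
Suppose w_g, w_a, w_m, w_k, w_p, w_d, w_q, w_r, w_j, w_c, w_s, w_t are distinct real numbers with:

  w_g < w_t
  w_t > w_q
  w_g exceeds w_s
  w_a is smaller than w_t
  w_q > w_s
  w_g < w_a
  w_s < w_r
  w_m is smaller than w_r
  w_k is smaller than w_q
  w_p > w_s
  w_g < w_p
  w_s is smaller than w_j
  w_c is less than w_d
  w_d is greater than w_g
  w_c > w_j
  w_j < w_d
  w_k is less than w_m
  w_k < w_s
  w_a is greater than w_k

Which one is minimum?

w_k

w_s is not least since w_k < w_s; w_j is not least since w_s < w_j; w_q is not least since w_s < w_q; w_c is not least since w_j < w_c; w_g is not least since w_s < w_g; w_m is not least since w_k < w_m; w_d is not least since w_g < w_d; w_p is not least since w_s < w_p; w_r is not least since w_s < w_r; w_a is not least since w_g < w_a; w_t is not least since w_a < w_t.
Only w_k has nothing below it, so w_k is the minimum.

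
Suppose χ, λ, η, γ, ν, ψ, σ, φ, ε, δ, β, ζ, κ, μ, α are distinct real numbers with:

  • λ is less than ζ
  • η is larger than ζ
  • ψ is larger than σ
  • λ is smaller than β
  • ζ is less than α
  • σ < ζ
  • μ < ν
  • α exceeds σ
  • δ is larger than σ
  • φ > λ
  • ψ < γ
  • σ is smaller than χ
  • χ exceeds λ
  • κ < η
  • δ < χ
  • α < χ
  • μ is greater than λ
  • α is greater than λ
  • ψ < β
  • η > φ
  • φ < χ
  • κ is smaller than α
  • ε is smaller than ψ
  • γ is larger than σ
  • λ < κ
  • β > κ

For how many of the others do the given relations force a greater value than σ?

From σ the given relations immediately reach δ, ζ, α, χ, ψ, γ.
From those, η, β — 8 in total.
Nothing else is reachable above σ; 8 in all.

8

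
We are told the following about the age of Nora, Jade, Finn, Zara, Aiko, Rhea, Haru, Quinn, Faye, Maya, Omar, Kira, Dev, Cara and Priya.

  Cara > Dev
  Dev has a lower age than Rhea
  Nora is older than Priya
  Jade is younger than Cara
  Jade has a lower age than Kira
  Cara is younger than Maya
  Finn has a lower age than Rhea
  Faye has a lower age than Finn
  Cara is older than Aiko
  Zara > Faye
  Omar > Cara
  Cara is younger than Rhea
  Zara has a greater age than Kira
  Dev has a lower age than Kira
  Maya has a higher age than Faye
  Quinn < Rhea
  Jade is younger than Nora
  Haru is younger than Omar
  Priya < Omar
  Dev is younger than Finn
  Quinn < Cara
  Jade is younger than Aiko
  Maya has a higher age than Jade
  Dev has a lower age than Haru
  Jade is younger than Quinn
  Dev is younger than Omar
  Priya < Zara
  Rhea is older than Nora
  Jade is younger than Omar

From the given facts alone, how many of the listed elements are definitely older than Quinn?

4

The elements the relations force above Quinn are Cara, Maya, Rhea, Omar — no chain reaches any other.
That is 4.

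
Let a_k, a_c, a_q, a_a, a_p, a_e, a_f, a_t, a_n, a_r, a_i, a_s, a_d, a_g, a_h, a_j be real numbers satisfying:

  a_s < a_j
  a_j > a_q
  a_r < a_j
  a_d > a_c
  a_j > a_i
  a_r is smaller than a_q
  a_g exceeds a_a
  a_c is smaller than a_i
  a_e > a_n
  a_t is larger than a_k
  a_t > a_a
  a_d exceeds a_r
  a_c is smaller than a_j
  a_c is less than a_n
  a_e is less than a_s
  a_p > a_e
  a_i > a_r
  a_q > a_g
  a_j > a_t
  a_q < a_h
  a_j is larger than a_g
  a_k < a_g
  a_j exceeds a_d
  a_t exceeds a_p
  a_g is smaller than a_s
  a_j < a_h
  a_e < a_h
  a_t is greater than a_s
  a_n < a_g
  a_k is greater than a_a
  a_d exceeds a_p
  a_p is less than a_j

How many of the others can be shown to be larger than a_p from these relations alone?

Directly above a_p: a_t, a_d, a_j.
One step further: a_h (4 so far).
Nothing else is reachable above a_p; 4 in all.

4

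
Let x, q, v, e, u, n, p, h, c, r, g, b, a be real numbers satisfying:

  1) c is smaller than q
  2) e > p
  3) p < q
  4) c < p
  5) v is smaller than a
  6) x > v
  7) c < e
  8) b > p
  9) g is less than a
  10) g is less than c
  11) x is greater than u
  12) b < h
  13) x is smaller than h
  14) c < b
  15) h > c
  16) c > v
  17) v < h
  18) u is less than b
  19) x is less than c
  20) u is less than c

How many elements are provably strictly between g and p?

Chaining upward from g reaches: a, c, b, e, h, q.
Chaining downward from p reaches: u, v, x, c.
Strictly between g and p are those in both lists: c — 1 element.

1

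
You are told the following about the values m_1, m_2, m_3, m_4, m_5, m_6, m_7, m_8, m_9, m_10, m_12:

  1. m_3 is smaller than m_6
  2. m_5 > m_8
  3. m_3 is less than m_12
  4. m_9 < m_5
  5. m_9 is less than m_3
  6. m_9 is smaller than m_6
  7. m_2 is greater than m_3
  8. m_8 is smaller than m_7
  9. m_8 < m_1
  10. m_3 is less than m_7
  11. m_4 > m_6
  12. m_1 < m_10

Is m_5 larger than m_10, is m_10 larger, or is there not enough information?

undetermined

Following every chain through m_10: below m_10 we get m_8, m_1.
m_5 is not reached, and no chain runs the other way from m_5 to m_10.
So the given relations leave the order of m_10 and m_5 undetermined.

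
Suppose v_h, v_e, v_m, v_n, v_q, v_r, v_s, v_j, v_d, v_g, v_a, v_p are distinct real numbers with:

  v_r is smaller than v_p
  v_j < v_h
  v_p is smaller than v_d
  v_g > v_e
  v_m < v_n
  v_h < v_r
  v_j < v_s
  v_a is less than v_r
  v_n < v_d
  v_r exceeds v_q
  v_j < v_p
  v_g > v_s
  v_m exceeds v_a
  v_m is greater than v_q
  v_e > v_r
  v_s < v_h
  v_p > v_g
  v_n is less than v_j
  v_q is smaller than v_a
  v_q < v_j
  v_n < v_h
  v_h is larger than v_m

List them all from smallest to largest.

The consecutive links are each given: v_q < v_a; v_a < v_m; v_m < v_n; v_n < v_j; v_j < v_s; v_s < v_h; v_h < v_r; v_r < v_e; v_e < v_g; v_g < v_p; v_p < v_d.

v_q < v_a < v_m < v_n < v_j < v_s < v_h < v_r < v_e < v_g < v_p < v_d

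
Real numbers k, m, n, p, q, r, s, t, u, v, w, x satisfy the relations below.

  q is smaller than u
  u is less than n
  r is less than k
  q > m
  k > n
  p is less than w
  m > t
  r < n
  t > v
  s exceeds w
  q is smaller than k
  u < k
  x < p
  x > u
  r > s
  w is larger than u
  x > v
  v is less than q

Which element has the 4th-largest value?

Piecing the relations together gives one ordering: v < t < m < q < u < x < p < w < s < r < n < k.
The 4th largest is s.

s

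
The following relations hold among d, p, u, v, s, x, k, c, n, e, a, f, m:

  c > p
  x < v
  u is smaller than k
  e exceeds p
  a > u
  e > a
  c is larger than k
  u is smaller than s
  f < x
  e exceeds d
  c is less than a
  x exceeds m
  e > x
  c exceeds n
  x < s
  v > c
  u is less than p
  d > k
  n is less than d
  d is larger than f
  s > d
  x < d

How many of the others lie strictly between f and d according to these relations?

1

The relations place f below d. An element lies strictly between them when it is forced above f and also forced below d.
Above f: {x, e, s, v}. Below d: {u, n, k, m, x}.
Intersection: {x} — 1.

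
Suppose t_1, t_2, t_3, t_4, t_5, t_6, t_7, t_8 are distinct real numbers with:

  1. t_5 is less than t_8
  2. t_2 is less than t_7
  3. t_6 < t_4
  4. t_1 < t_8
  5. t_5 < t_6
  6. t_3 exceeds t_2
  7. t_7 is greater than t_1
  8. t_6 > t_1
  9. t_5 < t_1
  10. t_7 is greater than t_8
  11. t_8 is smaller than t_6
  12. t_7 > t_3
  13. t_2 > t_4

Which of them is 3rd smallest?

Chaining the given pairs: t_5 < t_1 < t_8 < t_6 < t_4 < t_2 < t_3 < t_7.
The 3rd smallest is t_8.

t_8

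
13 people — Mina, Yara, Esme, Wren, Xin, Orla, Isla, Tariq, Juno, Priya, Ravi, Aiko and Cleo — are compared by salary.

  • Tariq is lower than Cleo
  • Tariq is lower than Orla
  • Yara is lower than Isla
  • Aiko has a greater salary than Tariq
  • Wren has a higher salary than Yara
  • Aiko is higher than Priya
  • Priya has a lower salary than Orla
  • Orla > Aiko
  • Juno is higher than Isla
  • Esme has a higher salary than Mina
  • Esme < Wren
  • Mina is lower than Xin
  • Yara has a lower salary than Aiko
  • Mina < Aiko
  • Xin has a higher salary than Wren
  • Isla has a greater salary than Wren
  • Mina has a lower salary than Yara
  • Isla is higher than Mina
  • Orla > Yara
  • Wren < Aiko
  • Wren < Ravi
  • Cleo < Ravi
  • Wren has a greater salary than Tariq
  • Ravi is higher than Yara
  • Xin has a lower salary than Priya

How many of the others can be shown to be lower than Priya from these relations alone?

The elements the relations force below Priya are Tariq, Mina, Esme, Yara, Wren, Xin — no chain reaches any other.
That is 6.

6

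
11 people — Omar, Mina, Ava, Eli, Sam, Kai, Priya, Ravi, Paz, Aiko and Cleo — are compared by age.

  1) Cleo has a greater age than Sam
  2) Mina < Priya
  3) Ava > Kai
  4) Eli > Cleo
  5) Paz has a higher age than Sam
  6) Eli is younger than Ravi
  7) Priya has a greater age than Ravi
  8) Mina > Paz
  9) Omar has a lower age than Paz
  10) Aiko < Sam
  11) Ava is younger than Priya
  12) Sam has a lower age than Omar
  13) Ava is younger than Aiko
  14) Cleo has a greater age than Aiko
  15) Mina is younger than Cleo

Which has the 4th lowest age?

Sam

Piecing the relations together gives one ordering: Kai < Ava < Aiko < Sam < Omar < Paz < Mina < Cleo < Eli < Ravi < Priya.
Counting 4 from the smallest end gives Sam.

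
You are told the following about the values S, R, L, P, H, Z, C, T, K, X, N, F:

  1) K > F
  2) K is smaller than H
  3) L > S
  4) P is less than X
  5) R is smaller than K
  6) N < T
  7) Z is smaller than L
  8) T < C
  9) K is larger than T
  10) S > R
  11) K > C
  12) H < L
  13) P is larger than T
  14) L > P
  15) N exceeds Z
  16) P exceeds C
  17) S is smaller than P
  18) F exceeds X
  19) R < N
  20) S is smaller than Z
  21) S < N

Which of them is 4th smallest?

Chaining the given pairs: R < S < Z < N < T < C < P < X < F < K < H < L.
Counting 4 from the smallest end gives N.

N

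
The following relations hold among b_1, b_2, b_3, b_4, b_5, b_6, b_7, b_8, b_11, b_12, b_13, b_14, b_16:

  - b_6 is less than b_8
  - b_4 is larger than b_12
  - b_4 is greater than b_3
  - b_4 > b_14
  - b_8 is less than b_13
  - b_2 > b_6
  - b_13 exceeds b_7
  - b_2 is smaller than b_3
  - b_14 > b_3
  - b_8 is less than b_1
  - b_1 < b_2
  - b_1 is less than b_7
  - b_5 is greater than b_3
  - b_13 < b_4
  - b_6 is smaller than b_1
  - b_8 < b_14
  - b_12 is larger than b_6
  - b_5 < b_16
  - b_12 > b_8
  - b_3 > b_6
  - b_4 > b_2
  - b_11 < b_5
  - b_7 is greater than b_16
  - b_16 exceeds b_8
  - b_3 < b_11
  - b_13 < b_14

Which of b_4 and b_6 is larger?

b_4

Chaining the given relations: b_6 < b_8 < b_1 < b_2 < b_3 < b_11 < b_5 < b_16 < b_7 < b_13 < b_14 < b_4.
So b_6 < b_4; b_4 is the larger of the two.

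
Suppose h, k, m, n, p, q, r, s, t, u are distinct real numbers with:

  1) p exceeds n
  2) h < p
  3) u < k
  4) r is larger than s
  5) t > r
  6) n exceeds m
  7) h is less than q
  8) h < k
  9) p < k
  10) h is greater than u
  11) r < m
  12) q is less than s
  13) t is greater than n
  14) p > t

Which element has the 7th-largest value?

Chaining the given pairs: u < h < q < s < r < m < n < t < p < k.
The 7th largest is s.

s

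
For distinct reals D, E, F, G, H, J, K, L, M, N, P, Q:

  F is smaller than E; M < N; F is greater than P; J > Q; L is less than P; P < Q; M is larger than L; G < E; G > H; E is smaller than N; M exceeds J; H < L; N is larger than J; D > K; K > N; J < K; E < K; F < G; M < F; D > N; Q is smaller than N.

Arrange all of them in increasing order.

Nothing is placed below H, so it is least; from there H < L; L < P; P < Q; Q < J; J < M; M < F; F < G; G < E; E < N; N < K; K < D, each given directly.

H < L < P < Q < J < M < F < G < E < N < K < D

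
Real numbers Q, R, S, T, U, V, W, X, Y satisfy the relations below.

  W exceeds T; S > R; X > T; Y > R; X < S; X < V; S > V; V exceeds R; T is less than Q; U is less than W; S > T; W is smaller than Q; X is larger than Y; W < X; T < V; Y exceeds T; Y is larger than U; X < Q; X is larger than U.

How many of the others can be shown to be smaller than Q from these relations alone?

From Q the given relations immediately reach T, W, X.
From those, U, Y — 5 in total.
From those, R — 6 in total.
Nothing else is reachable below Q; 6 in all.

6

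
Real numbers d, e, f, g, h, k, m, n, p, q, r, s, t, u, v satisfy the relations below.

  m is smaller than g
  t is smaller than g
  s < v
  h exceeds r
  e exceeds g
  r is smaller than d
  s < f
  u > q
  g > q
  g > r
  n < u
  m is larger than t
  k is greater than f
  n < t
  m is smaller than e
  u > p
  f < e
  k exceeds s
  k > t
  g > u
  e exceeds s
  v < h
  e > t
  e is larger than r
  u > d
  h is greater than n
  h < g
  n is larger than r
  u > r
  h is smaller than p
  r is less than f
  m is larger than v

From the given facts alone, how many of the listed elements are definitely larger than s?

9

From s the given relations immediately reach v, f, k, e.
From those, h, m — 6 in total.
From those, p, g — 8 in total.
From those, u — 9 in total.
No other element is forced above s by the given relations, so the count is 9.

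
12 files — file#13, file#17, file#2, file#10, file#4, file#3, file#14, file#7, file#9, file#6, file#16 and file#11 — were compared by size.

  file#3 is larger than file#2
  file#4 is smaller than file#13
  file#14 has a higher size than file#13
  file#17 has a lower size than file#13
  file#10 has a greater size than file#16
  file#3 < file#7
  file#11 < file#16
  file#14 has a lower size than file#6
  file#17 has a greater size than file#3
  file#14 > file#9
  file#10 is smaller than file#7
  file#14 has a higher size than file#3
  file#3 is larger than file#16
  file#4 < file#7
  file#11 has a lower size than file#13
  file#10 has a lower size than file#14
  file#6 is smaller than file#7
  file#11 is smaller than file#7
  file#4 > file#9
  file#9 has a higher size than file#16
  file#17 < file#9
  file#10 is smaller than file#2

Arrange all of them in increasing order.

file#11 < file#16 < file#10 < file#2 < file#3 < file#17 < file#9 < file#4 < file#13 < file#14 < file#6 < file#7

The consecutive links are each given: file#11 < file#16; file#16 < file#10; file#10 < file#2; file#2 < file#3; file#3 < file#17; file#17 < file#9; file#9 < file#4; file#4 < file#13; file#13 < file#14; file#14 < file#6; file#6 < file#7.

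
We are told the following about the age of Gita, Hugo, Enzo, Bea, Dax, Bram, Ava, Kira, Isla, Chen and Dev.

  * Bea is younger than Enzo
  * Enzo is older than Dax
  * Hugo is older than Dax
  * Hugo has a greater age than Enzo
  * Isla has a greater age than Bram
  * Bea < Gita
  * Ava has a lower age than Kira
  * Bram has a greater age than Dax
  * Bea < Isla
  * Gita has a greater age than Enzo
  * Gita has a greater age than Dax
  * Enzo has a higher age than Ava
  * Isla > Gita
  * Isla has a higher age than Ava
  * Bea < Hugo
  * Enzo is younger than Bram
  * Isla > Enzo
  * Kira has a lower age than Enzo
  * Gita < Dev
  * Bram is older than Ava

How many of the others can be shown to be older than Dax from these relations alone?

6

From Dax the given relations immediately reach Enzo, Gita, Hugo, Bram.
From those, Isla, Dev — 6 in total.
Nothing else is reachable above Dax; 6 in all.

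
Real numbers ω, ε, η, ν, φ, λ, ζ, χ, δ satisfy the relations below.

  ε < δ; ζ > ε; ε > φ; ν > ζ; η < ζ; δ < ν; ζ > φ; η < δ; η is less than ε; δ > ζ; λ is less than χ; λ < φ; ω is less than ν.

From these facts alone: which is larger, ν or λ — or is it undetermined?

λ < φ and φ < ε give λ < ε.
Then ε < δ extends the chain to δ.
With δ < ν: λ < φ < ε < δ < ν.
So ν is larger.

ν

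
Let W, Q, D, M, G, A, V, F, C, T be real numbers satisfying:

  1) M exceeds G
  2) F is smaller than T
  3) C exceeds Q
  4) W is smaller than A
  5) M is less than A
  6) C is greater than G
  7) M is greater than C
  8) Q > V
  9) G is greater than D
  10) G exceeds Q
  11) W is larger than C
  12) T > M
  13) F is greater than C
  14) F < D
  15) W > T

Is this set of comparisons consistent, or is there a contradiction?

inconsistent

Chaining the given relations yields C < F < D < G, so C < G. But one relation states G < C. These cannot both hold.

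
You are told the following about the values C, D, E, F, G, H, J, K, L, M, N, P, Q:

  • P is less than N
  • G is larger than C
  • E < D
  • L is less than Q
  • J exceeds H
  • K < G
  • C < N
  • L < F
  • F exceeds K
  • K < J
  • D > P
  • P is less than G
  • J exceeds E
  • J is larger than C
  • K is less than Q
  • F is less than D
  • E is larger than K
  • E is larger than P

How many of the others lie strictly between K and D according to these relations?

Chaining upward from K reaches: Q, F, E, J, G.
Chaining downward from D reaches: L, P, F, E.
Strictly between K and D are those in both lists: F, E — 2 elements.

2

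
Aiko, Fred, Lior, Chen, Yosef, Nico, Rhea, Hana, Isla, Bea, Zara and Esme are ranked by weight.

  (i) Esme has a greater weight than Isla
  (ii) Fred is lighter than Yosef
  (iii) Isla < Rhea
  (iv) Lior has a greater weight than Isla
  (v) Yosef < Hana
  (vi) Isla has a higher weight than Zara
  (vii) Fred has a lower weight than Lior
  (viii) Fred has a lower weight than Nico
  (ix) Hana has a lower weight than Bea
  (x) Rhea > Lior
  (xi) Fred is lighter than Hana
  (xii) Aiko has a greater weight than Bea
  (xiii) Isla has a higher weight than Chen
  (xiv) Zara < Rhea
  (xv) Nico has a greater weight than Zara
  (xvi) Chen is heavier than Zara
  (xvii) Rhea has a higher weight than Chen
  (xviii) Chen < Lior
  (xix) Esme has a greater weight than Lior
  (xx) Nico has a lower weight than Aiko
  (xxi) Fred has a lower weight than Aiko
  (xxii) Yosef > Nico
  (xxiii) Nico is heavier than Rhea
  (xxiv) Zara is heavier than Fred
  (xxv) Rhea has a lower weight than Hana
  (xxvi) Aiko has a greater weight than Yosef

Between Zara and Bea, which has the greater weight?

Bea

Link the given pairs in sequence: Zara < Chen; Chen < Isla; Isla < Lior; Lior < Rhea; Rhea < Nico; Nico < Yosef; Yosef < Hana; Hana < Bea.
Together: Zara < Chen < Isla < Lior < Rhea < Nico < Yosef < Hana < Bea.
So Zara < Bea; Bea is the heavier of the two.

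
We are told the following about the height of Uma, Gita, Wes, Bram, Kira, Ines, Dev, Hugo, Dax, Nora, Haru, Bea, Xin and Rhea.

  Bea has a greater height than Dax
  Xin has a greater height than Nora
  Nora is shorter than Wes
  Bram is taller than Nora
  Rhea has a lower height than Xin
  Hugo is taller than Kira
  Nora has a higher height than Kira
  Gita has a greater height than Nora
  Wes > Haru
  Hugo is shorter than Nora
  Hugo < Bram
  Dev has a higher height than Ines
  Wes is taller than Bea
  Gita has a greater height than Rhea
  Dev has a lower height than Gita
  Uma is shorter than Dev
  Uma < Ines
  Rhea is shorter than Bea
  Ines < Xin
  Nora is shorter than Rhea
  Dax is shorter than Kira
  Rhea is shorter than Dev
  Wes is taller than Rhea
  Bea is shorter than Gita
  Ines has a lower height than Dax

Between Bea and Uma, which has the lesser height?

Uma

Link the given pairs in sequence: Uma < Ines; Ines < Dax; Dax < Kira; Kira < Hugo; Hugo < Nora; Nora < Rhea; Rhea < Bea.
Chaining these gives Uma < Ines < Dax < Kira < Hugo < Nora < Rhea < Bea.
So Uma < Bea; Uma is the shorter of the two.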